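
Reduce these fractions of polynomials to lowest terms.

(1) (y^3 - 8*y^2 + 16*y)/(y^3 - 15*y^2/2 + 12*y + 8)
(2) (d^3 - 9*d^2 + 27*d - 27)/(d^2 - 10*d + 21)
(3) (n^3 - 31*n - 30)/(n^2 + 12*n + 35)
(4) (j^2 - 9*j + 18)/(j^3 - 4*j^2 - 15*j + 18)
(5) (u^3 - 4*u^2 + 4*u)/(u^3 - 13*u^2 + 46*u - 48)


(1) = 2*y/(2*y + 1)
(2) = (d^2 - 6*d + 9)/(d - 7)
(3) = (n^2 - 5*n - 6)/(n + 7)
(4) = (j - 3)/(j^2 + 2*j - 3)
(5) = (u^2 - 2*u)/(u^2 - 11*u + 24)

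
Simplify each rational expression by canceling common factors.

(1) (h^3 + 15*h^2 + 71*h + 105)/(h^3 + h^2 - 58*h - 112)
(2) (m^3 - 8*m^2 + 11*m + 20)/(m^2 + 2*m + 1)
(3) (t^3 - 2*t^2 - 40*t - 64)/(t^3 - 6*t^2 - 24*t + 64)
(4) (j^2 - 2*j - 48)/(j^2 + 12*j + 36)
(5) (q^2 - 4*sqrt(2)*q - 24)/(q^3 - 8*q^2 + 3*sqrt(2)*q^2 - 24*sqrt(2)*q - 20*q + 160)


(1) = (h^2 + 8*h + 15)/(h^2 - 6*h - 16)
(2) = (m^2 - 9*m + 20)/(m + 1)
(3) = (t + 2)/(t - 2)
(4) = (j - 8)/(j + 6)
(5) = (q^2 - 4*sqrt(2)*q - 24)/(q^3 + q^2*(-8 + 3*sqrt(2)) + q*(-24*sqrt(2) - 20) + 160)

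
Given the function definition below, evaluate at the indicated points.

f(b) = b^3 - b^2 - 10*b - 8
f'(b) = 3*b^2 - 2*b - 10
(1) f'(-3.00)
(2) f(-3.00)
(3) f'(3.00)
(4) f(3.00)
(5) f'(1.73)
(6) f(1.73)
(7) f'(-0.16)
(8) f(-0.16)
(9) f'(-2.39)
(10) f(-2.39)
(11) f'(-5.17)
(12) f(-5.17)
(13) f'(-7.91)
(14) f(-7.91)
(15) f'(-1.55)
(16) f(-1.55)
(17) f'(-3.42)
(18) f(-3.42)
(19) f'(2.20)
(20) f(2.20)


(1) = 23.00
(2) = -14.00
(3) = 11.00
(4) = -20.00
(5) = -4.48
(6) = -23.12
(7) = -9.60
(8) = -6.43
(9) = 11.92
(10) = -3.46
(11) = 80.53
(12) = -121.22
(13) = 193.52
(14) = -486.38
(15) = 0.31
(16) = 1.37
(17) = 31.93
(18) = -25.50
(19) = 0.12
(20) = -24.19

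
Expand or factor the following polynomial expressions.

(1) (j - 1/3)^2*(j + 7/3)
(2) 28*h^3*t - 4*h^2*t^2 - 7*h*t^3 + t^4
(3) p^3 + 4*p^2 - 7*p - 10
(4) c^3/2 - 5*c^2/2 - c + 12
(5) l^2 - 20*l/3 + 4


(1) = j^3 + 5*j^2/3 - 13*j/9 + 7/27
(2) = t*(-7*h + t)*(-2*h + t)*(2*h + t)
(3) = (p - 2)*(p + 1)*(p + 5)
(4) = (c/2 + 1)*(c - 4)*(c - 3)
(5) = (l - 6)*(l - 2/3)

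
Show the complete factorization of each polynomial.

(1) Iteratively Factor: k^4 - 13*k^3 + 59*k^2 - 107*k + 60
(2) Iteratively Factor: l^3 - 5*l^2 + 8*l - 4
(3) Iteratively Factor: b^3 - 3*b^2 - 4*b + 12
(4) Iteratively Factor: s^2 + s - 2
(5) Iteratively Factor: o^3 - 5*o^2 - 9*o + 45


(1) = (k - 3)*(k^3 - 10*k^2 + 29*k - 20) = (k - 4)*(k - 3)*(k^2 - 6*k + 5) = (k - 5)*(k - 4)*(k - 3)*(k - 1)
(2) = (l - 2)*(l^2 - 3*l + 2) = (l - 2)*(l - 1)*(l - 2)
(3) = (b - 2)*(b^2 - b - 6) = (b - 3)*(b - 2)*(b + 2)
(4) = (s - 1)*(s + 2)
(5) = (o - 3)*(o^2 - 2*o - 15) = (o - 3)*(o + 3)*(o - 5)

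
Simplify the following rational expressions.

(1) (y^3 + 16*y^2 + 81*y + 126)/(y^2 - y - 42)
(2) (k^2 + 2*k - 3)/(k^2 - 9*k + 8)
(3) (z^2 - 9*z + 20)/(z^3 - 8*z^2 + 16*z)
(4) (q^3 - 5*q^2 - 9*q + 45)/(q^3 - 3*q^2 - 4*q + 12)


(1) = (y^2 + 10*y + 21)/(y - 7)
(2) = (k + 3)/(k - 8)
(3) = (z - 5)/(z^2 - 4*z)
(4) = (q^2 - 2*q - 15)/(q^2 - 4)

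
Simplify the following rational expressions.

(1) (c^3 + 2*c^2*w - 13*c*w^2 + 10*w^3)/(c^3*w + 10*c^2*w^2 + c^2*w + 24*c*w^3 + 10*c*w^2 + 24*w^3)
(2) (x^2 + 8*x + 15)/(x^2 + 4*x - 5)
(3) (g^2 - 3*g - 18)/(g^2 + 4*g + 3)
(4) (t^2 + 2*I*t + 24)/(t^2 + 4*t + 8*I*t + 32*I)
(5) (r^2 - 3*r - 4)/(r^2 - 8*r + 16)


(1) = (c^3 + 2*c^2*w - 13*c*w^2 + 10*w^3)/(c^3*w + 10*c^2*w^2 + c^2*w + 24*c*w^3 + 10*c*w^2 + 24*w^3)
(2) = (x + 3)/(x - 1)
(3) = (g - 6)/(g + 1)
(4) = (t^2 + 2*I*t + 24)/(t^2 + t*(4 + 8*I) + 32*I)
(5) = (r + 1)/(r - 4)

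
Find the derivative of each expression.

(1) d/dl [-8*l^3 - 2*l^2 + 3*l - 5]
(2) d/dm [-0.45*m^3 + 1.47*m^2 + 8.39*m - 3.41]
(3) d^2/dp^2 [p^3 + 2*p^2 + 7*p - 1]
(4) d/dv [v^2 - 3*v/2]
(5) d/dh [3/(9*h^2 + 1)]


(1) = -24*l^2 - 4*l + 3
(2) = -1.35*m^2 + 2.94*m + 8.39
(3) = 6*p + 4
(4) = 2*v - 3/2
(5) = -54*h/(9*h^2 + 1)^2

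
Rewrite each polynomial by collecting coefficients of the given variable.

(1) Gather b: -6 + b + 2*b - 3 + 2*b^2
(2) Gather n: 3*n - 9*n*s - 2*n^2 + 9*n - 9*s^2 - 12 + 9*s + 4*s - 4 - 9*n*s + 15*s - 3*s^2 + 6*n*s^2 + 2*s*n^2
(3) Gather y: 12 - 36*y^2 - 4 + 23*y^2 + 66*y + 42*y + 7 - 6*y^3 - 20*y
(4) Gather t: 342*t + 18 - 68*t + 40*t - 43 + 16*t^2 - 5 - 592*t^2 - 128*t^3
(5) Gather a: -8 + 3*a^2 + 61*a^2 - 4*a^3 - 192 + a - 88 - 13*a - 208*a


(1) = 2*b^2 + 3*b - 9
(2) = n^2*(2*s - 2) + n*(6*s^2 - 18*s + 12) - 12*s^2 + 28*s - 16
(3) = -6*y^3 - 13*y^2 + 88*y + 15
(4) = -128*t^3 - 576*t^2 + 314*t - 30
(5) = -4*a^3 + 64*a^2 - 220*a - 288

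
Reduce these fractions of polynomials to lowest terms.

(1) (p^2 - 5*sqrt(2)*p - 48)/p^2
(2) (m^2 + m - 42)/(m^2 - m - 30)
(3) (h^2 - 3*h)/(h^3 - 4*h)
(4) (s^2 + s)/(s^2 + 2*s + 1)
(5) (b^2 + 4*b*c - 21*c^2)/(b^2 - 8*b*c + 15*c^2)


(1) = (p^2 - 5*sqrt(2)*p - 48)/p^2
(2) = (m + 7)/(m + 5)
(3) = (h - 3)/(h^2 - 4)
(4) = s/(s + 1)
(5) = (b + 7*c)/(b - 5*c)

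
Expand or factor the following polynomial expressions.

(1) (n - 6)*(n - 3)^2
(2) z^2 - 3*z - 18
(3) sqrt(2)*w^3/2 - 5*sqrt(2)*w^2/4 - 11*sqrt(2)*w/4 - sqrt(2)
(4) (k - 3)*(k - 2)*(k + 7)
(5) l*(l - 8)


(1) = n^3 - 12*n^2 + 45*n - 54
(2) = (z - 6)*(z + 3)
(3) = (w - 4)*(w + 1/2)*(sqrt(2)*w/2 + sqrt(2)/2)
(4) = k^3 + 2*k^2 - 29*k + 42
(5) = l^2 - 8*l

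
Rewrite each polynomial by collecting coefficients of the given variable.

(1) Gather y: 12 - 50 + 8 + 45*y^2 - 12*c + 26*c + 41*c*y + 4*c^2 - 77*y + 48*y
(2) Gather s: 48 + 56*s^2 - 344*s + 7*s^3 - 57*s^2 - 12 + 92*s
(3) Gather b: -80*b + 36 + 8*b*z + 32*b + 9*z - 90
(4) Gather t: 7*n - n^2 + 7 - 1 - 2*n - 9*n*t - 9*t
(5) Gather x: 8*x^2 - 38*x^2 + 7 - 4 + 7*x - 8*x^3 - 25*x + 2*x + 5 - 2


(1) = 4*c^2 + 14*c + 45*y^2 + y*(41*c - 29) - 30
(2) = 7*s^3 - s^2 - 252*s + 36
(3) = b*(8*z - 48) + 9*z - 54
(4) = -n^2 + 5*n + t*(-9*n - 9) + 6
(5) = -8*x^3 - 30*x^2 - 16*x + 6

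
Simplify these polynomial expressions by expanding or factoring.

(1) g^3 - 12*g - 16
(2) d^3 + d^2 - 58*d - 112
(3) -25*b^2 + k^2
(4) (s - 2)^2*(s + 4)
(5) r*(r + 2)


(1) = (g - 4)*(g + 2)^2
(2) = (d - 8)*(d + 2)*(d + 7)
(3) = (-5*b + k)*(5*b + k)
(4) = s^3 - 12*s + 16
(5) = r^2 + 2*r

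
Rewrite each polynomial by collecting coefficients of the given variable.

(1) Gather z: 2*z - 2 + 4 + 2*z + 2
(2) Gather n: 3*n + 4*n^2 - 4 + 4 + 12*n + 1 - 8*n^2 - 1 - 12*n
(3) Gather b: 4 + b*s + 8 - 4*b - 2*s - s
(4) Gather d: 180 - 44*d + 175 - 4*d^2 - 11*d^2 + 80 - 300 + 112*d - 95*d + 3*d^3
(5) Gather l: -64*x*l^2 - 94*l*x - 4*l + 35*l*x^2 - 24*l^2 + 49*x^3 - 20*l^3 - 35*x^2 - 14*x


(1) = 4*z + 4
(2) = -4*n^2 + 3*n
(3) = b*(s - 4) - 3*s + 12
(4) = 3*d^3 - 15*d^2 - 27*d + 135
(5) = -20*l^3 + l^2*(-64*x - 24) + l*(35*x^2 - 94*x - 4) + 49*x^3 - 35*x^2 - 14*x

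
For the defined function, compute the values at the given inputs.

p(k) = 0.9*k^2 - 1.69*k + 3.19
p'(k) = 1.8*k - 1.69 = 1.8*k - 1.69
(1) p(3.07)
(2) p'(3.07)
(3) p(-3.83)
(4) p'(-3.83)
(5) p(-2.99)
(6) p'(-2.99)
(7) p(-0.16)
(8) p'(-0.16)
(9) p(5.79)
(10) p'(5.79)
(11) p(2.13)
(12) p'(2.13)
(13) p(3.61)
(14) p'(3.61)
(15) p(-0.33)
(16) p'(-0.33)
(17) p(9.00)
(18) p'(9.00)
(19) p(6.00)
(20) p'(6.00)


(1) = 6.48
(2) = 3.84
(3) = 22.86
(4) = -8.58
(5) = 16.29
(6) = -7.07
(7) = 3.48
(8) = -1.98
(9) = 23.58
(10) = 8.73
(11) = 3.67
(12) = 2.14
(13) = 8.82
(14) = 4.81
(15) = 3.85
(16) = -2.28
(17) = 60.88
(18) = 14.51
(19) = 25.45
(20) = 9.11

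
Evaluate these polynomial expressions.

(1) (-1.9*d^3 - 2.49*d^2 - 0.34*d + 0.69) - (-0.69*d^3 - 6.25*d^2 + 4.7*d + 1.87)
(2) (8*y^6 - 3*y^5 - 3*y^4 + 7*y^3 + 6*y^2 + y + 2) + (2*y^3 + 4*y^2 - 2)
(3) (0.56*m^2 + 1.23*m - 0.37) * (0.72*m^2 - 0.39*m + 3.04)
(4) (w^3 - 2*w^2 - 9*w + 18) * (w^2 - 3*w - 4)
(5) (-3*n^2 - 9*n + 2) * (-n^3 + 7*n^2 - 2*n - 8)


(1) = -1.21*d^3 + 3.76*d^2 - 5.04*d - 1.18
(2) = 8*y^6 - 3*y^5 - 3*y^4 + 9*y^3 + 10*y^2 + y
(3) = 0.4032*m^4 + 0.6672*m^3 + 0.9563*m^2 + 3.8835*m - 1.1248
(4) = w^5 - 5*w^4 - 7*w^3 + 53*w^2 - 18*w - 72
(5) = 3*n^5 - 12*n^4 - 59*n^3 + 56*n^2 + 68*n - 16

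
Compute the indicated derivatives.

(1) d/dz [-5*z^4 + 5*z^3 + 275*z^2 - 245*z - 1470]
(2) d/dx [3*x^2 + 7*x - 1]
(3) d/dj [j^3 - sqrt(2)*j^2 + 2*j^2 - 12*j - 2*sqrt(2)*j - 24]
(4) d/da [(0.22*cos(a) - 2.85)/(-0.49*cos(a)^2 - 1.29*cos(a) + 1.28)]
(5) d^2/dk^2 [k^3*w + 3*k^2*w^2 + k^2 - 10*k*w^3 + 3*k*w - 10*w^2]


(1) = -20*z^3 + 15*z^2 + 550*z - 245
(2) = 6*x + 7
(3) = 3*j^2 - 2*sqrt(2)*j + 4*j - 12 - 2*sqrt(2)
(4) = (-0.1078*cos(a)^2 + 2.793*cos(a) + 3.3949)*sin(a)/(0.2401*cos(a)^4 + 1.2642*cos(a)^3 + 0.4097*cos(a)^2 - 3.3024*cos(a) + 1.6384)
(5) = 6*k*w + 6*w^2 + 2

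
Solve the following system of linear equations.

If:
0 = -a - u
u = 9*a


Then:
a = 0
u = 0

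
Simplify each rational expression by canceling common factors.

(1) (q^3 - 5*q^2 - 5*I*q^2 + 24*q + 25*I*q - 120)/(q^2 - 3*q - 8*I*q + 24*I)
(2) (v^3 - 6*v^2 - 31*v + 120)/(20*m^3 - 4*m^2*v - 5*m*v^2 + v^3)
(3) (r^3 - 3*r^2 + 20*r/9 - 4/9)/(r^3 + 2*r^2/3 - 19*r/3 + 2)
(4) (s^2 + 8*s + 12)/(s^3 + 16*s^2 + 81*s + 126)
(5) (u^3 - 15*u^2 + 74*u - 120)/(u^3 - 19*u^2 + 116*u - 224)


(1) = (q^2 + q*(-5 + 3*I) - 15*I)/(q - 3)
(2) = (v^3 - 6*v^2 - 31*v + 120)/(20*m^3 - 4*m^2*v - 5*m*v^2 + v^3)
(3) = (3*r - 2)/(3*r + 9)
(4) = (s + 2)/(s^2 + 10*s + 21)
(5) = (u^2 - 11*u + 30)/(u^2 - 15*u + 56)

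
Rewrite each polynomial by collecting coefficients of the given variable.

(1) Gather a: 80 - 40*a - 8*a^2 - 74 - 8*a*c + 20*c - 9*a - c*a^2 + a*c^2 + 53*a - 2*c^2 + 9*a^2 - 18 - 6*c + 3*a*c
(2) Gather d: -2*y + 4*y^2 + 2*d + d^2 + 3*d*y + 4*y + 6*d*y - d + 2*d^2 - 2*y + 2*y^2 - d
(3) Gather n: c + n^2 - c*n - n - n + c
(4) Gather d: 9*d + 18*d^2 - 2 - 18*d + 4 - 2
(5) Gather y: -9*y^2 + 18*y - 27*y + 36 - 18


(1) = a^2*(1 - c) + a*(c^2 - 5*c + 4) - 2*c^2 + 14*c - 12
(2) = 3*d^2 + 9*d*y + 6*y^2
(3) = 2*c + n^2 + n*(-c - 2)
(4) = 18*d^2 - 9*d
(5) = -9*y^2 - 9*y + 18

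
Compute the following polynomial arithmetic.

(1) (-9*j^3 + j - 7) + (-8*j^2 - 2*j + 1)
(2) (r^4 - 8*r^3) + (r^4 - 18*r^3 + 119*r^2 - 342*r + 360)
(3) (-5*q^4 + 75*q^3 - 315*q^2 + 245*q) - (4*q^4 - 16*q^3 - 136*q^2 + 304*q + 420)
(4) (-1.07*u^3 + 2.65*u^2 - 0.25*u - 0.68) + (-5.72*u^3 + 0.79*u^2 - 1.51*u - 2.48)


(1) = -9*j^3 - 8*j^2 - j - 6
(2) = 2*r^4 - 26*r^3 + 119*r^2 - 342*r + 360
(3) = -9*q^4 + 91*q^3 - 179*q^2 - 59*q - 420
(4) = -6.79*u^3 + 3.44*u^2 - 1.76*u - 3.16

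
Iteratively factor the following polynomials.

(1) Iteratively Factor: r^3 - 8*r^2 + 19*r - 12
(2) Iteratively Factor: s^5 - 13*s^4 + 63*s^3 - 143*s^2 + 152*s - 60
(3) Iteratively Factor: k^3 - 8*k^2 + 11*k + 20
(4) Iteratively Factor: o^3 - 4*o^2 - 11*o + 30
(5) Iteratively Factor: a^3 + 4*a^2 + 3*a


(1) = (r - 3)*(r^2 - 5*r + 4) = (r - 4)*(r - 3)*(r - 1)
(2) = (s - 2)*(s^4 - 11*s^3 + 41*s^2 - 61*s + 30) = (s - 3)*(s - 2)*(s^3 - 8*s^2 + 17*s - 10) = (s - 3)*(s - 2)*(s - 1)*(s^2 - 7*s + 10) = (s - 3)*(s - 2)^2*(s - 1)*(s - 5)
(3) = (k - 4)*(k^2 - 4*k - 5) = (k - 4)*(k + 1)*(k - 5)
(4) = (o + 3)*(o^2 - 7*o + 10) = (o - 5)*(o + 3)*(o - 2)
(5) = (a + 3)*(a^2 + a) = a*(a + 3)*(a + 1)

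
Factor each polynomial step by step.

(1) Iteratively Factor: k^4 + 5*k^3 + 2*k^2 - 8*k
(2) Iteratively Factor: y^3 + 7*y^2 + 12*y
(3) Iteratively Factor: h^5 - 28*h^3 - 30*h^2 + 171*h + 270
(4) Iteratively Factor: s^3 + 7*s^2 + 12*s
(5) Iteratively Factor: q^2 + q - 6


(1) = (k - 1)*(k^3 + 6*k^2 + 8*k) = (k - 1)*(k + 2)*(k^2 + 4*k) = (k - 1)*(k + 2)*(k + 4)*(k)
(2) = (y)*(y^2 + 7*y + 12) = y*(y + 3)*(y + 4)
(3) = (h - 5)*(h^4 + 5*h^3 - 3*h^2 - 45*h - 54) = (h - 5)*(h - 3)*(h^3 + 8*h^2 + 21*h + 18) = (h - 5)*(h - 3)*(h + 2)*(h^2 + 6*h + 9) = (h - 5)*(h - 3)*(h + 2)*(h + 3)*(h + 3)
(4) = (s + 3)*(s^2 + 4*s) = s*(s + 3)*(s + 4)
(5) = (q - 2)*(q + 3)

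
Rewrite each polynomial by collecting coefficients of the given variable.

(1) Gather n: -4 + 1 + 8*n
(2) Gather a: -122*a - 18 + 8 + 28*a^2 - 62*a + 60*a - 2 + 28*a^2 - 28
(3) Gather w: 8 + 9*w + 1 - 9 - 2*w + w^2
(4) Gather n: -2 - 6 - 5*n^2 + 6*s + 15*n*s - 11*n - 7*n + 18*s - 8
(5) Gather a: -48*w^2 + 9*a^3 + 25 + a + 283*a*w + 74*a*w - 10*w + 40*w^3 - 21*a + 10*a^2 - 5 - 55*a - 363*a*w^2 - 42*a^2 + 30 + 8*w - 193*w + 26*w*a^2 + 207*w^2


(1) = 8*n - 3
(2) = 56*a^2 - 124*a - 40
(3) = w^2 + 7*w
(4) = -5*n^2 + n*(15*s - 18) + 24*s - 16
(5) = 9*a^3 + a^2*(26*w - 32) + a*(-363*w^2 + 357*w - 75) + 40*w^3 + 159*w^2 - 195*w + 50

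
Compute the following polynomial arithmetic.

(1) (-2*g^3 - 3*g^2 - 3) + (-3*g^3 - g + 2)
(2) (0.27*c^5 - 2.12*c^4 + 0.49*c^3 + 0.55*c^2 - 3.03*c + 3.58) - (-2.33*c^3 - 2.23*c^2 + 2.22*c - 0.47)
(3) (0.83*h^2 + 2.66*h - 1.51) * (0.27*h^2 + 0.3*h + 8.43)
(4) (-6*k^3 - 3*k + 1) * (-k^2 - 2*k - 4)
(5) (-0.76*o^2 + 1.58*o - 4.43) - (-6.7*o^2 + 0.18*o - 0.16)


(1) = -5*g^3 - 3*g^2 - g - 1
(2) = 0.27*c^5 - 2.12*c^4 + 2.82*c^3 + 2.78*c^2 - 5.25*c + 4.05
(3) = 0.2241*h^4 + 0.9672*h^3 + 7.3872*h^2 + 21.9708*h - 12.7293
(4) = 6*k^5 + 12*k^4 + 27*k^3 + 5*k^2 + 10*k - 4
(5) = 5.94*o^2 + 1.4*o - 4.27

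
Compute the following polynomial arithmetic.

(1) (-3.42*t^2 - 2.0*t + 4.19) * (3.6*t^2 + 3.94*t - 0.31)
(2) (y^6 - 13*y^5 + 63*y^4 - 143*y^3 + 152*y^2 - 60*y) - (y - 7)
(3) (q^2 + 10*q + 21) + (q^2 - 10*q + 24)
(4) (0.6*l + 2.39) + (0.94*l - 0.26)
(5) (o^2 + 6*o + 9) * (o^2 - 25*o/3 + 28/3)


(1) = -12.312*t^4 - 20.6748*t^3 + 8.2642*t^2 + 17.1286*t - 1.2989
(2) = y^6 - 13*y^5 + 63*y^4 - 143*y^3 + 152*y^2 - 61*y + 7
(3) = 2*q^2 + 45
(4) = 1.54*l + 2.13
(5) = o^4 - 7*o^3/3 - 95*o^2/3 - 19*o + 84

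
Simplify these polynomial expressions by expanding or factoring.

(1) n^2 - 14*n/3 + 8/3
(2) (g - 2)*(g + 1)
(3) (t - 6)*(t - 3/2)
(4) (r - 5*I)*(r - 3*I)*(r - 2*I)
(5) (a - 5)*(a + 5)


(1) = (n - 4)*(n - 2/3)
(2) = g^2 - g - 2
(3) = t^2 - 15*t/2 + 9
(4) = r^3 - 10*I*r^2 - 31*r + 30*I
(5) = a^2 - 25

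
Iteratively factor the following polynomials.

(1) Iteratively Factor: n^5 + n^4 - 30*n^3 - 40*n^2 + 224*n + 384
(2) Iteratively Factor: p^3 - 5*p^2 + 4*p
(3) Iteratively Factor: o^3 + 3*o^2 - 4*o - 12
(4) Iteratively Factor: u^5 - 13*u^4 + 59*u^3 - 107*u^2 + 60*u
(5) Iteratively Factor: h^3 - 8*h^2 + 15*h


(1) = (n + 3)*(n^4 - 2*n^3 - 24*n^2 + 32*n + 128) = (n + 2)*(n + 3)*(n^3 - 4*n^2 - 16*n + 64) = (n - 4)*(n + 2)*(n + 3)*(n^2 - 16) = (n - 4)*(n + 2)*(n + 3)*(n + 4)*(n - 4)
(2) = (p - 4)*(p^2 - p) = (p - 4)*(p - 1)*(p)
(3) = (o + 2)*(o^2 + o - 6) = (o - 2)*(o + 2)*(o + 3)
(4) = (u - 1)*(u^4 - 12*u^3 + 47*u^2 - 60*u) = u*(u - 1)*(u^3 - 12*u^2 + 47*u - 60) = u*(u - 5)*(u - 1)*(u^2 - 7*u + 12) = u*(u - 5)*(u - 4)*(u - 1)*(u - 3)
(5) = (h - 5)*(h^2 - 3*h) = (h - 5)*(h - 3)*(h)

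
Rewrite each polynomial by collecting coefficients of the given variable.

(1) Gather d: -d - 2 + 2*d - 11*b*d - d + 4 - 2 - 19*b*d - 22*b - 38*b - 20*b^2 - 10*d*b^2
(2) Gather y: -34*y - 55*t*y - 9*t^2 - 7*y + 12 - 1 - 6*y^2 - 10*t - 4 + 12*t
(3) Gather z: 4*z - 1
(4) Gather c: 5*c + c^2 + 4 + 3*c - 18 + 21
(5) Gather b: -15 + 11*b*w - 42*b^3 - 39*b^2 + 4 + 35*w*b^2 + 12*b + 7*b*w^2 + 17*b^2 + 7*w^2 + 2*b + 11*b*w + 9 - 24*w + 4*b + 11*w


(1) = -20*b^2 - 60*b + d*(-10*b^2 - 30*b)
(2) = -9*t^2 + 2*t - 6*y^2 + y*(-55*t - 41) + 7
(3) = 4*z - 1
(4) = c^2 + 8*c + 7
(5) = -42*b^3 + b^2*(35*w - 22) + b*(7*w^2 + 22*w + 18) + 7*w^2 - 13*w - 2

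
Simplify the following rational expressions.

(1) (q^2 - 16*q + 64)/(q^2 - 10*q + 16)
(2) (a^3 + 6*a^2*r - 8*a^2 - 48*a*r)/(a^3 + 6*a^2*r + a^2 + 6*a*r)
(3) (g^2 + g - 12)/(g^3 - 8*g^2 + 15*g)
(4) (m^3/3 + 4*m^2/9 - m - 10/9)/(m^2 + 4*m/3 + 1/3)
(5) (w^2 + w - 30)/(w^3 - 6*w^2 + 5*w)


(1) = (q - 8)/(q - 2)
(2) = (a - 8)/(a + 1)
(3) = (g + 4)/(g^2 - 5*g)
(4) = (3*m^2 + m - 10)/(9*m + 3)
(5) = (w + 6)/(w^2 - w)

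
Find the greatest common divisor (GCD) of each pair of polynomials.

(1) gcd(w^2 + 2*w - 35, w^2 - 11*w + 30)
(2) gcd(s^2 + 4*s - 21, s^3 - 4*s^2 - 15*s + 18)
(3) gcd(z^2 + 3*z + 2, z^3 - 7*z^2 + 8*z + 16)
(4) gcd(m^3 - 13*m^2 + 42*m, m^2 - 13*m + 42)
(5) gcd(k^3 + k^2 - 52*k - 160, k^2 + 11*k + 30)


(1) = w - 5
(2) = gcd((s - 3)*(s + 7), (s - 6)*(s - 1)*(s + 3)) = 1
(3) = gcd((z + 1)*(z + 2), (z - 4)^2*(z + 1)) = z + 1
(4) = m^2 - 13*m + 42
(5) = gcd((k - 8)*(k + 4)*(k + 5), (k + 5)*(k + 6)) = k + 5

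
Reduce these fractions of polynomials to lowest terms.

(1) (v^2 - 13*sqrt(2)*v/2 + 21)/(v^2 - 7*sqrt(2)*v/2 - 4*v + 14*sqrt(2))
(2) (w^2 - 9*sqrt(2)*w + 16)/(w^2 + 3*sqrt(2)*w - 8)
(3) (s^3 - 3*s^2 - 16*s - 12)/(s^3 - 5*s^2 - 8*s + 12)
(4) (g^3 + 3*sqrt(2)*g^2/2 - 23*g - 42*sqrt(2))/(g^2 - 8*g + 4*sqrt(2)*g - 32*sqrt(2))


(1) = (4*v - 12*sqrt(2))/(4*v - 16)
(2) = (w - 8*sqrt(2))/(w + 4*sqrt(2))
(3) = (s + 1)/(s - 1)
(4) = (2*g^3 + 3*sqrt(2)*g^2 - 46*g - 84*sqrt(2))/(2*g^2 + g*(-16 + 8*sqrt(2)) - 64*sqrt(2))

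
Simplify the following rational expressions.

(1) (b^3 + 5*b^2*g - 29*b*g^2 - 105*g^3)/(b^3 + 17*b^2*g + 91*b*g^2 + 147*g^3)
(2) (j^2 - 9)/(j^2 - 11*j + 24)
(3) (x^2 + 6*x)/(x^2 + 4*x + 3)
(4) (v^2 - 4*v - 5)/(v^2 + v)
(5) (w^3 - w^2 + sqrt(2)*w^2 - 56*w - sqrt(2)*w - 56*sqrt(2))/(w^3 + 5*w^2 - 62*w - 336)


(1) = (b - 5*g)/(b + 7*g)
(2) = (j + 3)/(j - 8)
(3) = (x^2 + 6*x)/(x^2 + 4*x + 3)
(4) = (v - 5)/v
(5) = (w + sqrt(2))/(w + 6)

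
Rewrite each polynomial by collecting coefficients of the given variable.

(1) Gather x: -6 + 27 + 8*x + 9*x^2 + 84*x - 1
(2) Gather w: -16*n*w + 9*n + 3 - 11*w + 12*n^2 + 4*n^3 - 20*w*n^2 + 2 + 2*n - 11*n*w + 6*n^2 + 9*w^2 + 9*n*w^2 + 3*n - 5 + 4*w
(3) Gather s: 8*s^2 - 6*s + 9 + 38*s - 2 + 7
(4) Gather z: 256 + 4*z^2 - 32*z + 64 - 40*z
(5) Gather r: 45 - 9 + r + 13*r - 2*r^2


(1) = 9*x^2 + 92*x + 20
(2) = 4*n^3 + 18*n^2 + 14*n + w^2*(9*n + 9) + w*(-20*n^2 - 27*n - 7)
(3) = 8*s^2 + 32*s + 14
(4) = 4*z^2 - 72*z + 320
(5) = -2*r^2 + 14*r + 36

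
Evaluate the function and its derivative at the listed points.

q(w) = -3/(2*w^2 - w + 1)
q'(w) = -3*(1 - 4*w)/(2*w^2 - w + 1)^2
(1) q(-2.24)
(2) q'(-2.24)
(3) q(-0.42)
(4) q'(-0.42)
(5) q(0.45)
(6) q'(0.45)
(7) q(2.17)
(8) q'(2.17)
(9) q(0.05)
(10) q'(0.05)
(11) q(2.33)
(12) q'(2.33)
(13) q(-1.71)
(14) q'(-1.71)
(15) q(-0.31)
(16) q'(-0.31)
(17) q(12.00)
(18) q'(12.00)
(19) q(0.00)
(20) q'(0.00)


(1) = -0.23
(2) = -0.17
(3) = -1.69
(4) = -2.56
(5) = -3.14
(6) = 2.63
(7) = -0.36
(8) = 0.34
(9) = -3.14
(10) = -2.63
(11) = -0.31
(12) = 0.27
(13) = -0.35
(14) = -0.32
(15) = -2.00
(16) = -2.98
(17) = -0.01
(18) = 0.00
(19) = -3.00
(20) = -3.00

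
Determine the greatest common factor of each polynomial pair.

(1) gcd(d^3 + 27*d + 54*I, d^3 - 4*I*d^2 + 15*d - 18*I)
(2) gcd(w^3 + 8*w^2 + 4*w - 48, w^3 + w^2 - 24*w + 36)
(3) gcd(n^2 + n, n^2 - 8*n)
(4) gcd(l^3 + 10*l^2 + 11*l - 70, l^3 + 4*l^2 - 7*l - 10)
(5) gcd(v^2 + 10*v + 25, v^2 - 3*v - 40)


(1) = d^2 - 3*I*d + 18
(2) = w^2 + 4*w - 12
(3) = gcd(n*(n + 1), n*(n - 8)) = n
(4) = l^2 + 3*l - 10
(5) = gcd((v + 5)^2, (v - 8)*(v + 5)) = v + 5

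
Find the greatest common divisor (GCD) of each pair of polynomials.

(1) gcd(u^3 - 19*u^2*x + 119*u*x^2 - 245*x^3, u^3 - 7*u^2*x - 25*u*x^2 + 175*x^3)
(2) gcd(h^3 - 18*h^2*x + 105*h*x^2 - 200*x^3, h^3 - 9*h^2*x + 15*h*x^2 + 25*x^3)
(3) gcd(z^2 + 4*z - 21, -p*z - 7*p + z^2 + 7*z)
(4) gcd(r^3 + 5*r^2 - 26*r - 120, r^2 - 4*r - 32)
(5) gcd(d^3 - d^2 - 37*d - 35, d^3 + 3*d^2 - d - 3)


(1) = gcd((u - 7*x)^2*(u - 5*x), (u - 7*x)*(u - 5*x)*(u + 5*x)) = u^2 - 12*u*x + 35*x^2
(2) = h^2 - 10*h*x + 25*x^2
(3) = z + 7
(4) = gcd((r - 5)*(r + 4)*(r + 6), (r - 8)*(r + 4)) = r + 4
(5) = d + 1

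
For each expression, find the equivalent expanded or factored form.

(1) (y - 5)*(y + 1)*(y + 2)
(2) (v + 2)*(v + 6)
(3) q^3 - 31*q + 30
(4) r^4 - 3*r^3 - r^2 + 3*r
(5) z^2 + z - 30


(1) = y^3 - 2*y^2 - 13*y - 10
(2) = v^2 + 8*v + 12
(3) = (q - 5)*(q - 1)*(q + 6)
(4) = r*(r - 3)*(r - 1)*(r + 1)
(5) = (z - 5)*(z + 6)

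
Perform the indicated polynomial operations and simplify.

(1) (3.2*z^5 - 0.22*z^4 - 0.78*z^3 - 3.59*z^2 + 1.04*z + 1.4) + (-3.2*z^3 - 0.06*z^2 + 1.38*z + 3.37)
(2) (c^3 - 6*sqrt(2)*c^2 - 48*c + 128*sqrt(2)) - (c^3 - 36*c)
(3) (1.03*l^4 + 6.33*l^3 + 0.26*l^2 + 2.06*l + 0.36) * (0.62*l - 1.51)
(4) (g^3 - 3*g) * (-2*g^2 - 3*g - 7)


(1) = 3.2*z^5 - 0.22*z^4 - 3.98*z^3 - 3.65*z^2 + 2.42*z + 4.77
(2) = -6*sqrt(2)*c^2 - 12*c + 128*sqrt(2)
(3) = 0.6386*l^5 + 2.3693*l^4 - 9.3971*l^3 + 0.8846*l^2 - 2.8874*l - 0.5436
(4) = -2*g^5 - 3*g^4 - g^3 + 9*g^2 + 21*g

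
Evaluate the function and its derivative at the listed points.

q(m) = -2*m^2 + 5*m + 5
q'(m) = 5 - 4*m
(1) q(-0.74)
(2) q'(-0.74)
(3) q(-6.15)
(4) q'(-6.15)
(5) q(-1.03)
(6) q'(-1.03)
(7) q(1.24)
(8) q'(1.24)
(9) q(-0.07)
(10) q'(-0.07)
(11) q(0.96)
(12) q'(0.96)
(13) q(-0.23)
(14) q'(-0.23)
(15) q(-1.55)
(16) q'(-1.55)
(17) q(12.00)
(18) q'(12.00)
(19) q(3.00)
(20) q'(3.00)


(1) = 0.20
(2) = 7.96
(3) = -101.40
(4) = 29.60
(5) = -2.27
(6) = 9.12
(7) = 8.12
(8) = 0.04
(9) = 4.64
(10) = 5.28
(11) = 7.96
(12) = 1.16
(13) = 3.74
(14) = 5.92
(15) = -7.56
(16) = 11.20
(17) = -223.00
(18) = -43.00
(19) = 2.00
(20) = -7.00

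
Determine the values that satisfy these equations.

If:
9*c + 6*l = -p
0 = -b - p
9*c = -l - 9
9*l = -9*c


Then:
b = -27/8
c = -9/8
l = 9/8
p = 27/8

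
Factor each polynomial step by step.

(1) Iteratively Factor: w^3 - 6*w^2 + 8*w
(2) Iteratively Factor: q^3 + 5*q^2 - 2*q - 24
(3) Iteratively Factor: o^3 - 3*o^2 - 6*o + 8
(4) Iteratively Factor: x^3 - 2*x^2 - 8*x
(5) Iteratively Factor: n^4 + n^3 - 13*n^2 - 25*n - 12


(1) = (w)*(w^2 - 6*w + 8) = w*(w - 4)*(w - 2)
(2) = (q + 4)*(q^2 + q - 6) = (q - 2)*(q + 4)*(q + 3)
(3) = (o - 1)*(o^2 - 2*o - 8) = (o - 4)*(o - 1)*(o + 2)
(4) = (x - 4)*(x^2 + 2*x) = x*(x - 4)*(x + 2)
(5) = (n + 3)*(n^3 - 2*n^2 - 7*n - 4) = (n + 1)*(n + 3)*(n^2 - 3*n - 4) = (n + 1)^2*(n + 3)*(n - 4)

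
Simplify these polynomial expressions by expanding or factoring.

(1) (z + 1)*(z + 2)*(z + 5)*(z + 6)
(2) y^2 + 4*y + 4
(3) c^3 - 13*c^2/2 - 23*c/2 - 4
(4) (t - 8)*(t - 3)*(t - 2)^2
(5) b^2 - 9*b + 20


(1) = z^4 + 14*z^3 + 65*z^2 + 112*z + 60
(2) = (y + 2)^2
(3) = (c - 8)*(c + 1/2)*(c + 1)
(4) = t^4 - 15*t^3 + 72*t^2 - 140*t + 96
(5) = (b - 5)*(b - 4)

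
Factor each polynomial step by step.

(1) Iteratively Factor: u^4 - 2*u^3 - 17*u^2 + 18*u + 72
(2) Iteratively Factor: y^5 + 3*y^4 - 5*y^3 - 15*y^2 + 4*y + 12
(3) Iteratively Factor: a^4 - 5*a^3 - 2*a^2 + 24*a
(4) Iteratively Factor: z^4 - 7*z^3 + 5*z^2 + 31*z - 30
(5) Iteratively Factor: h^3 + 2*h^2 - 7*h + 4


(1) = (u - 4)*(u^3 + 2*u^2 - 9*u - 18) = (u - 4)*(u + 2)*(u^2 - 9) = (u - 4)*(u + 2)*(u + 3)*(u - 3)
(2) = (y + 3)*(y^4 - 5*y^2 + 4) = (y + 1)*(y + 3)*(y^3 - y^2 - 4*y + 4) = (y + 1)*(y + 2)*(y + 3)*(y^2 - 3*y + 2) = (y - 1)*(y + 1)*(y + 2)*(y + 3)*(y - 2)
(3) = (a + 2)*(a^3 - 7*a^2 + 12*a) = a*(a + 2)*(a^2 - 7*a + 12) = a*(a - 3)*(a + 2)*(a - 4)
(4) = (z - 1)*(z^3 - 6*z^2 - z + 30) = (z - 5)*(z - 1)*(z^2 - z - 6) = (z - 5)*(z - 1)*(z + 2)*(z - 3)
(5) = (h - 1)*(h^2 + 3*h - 4) = (h - 1)*(h + 4)*(h - 1)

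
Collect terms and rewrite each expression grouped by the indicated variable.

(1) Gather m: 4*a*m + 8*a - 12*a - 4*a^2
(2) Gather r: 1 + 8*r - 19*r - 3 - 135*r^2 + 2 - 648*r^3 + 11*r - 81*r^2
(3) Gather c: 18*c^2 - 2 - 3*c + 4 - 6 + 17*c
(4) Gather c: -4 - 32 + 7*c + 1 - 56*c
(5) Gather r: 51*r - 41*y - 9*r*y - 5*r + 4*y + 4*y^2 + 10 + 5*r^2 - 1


(1) = -4*a^2 + 4*a*m - 4*a
(2) = -648*r^3 - 216*r^2
(3) = 18*c^2 + 14*c - 4
(4) = -49*c - 35
(5) = 5*r^2 + r*(46 - 9*y) + 4*y^2 - 37*y + 9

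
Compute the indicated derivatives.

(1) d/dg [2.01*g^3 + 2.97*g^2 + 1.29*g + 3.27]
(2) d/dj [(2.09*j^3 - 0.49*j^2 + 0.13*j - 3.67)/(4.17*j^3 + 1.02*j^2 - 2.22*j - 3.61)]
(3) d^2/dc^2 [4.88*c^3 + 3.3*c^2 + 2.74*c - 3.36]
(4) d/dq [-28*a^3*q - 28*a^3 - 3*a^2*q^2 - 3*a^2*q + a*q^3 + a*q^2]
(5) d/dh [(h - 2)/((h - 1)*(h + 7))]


(1) = 6.03*g^2 + 5.94*g + 1.29
(2) = (4.1751*j^4 - 10.3638*j^3 + 24.2322*j^2 + 11.0246*j - 8.6167)/(17.3889*j^6 + 8.5068*j^5 - 17.4744*j^4 - 34.6362*j^3 - 2.436*j^2 + 16.0284*j + 13.0321)
(3) = 29.28*c + 6.6
(4) = a*(-28*a^2 - 6*a*q - 3*a + 3*q^2 + 2*q)
(5) = (-h^2 + 4*h + 5)/(h^4 + 12*h^3 + 22*h^2 - 84*h + 49)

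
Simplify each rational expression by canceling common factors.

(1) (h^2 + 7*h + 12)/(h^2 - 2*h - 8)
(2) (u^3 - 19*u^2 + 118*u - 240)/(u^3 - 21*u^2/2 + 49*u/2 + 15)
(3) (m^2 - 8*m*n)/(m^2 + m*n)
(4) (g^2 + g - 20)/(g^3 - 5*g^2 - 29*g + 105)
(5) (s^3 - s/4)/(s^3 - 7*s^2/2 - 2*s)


(1) = (h^2 + 7*h + 12)/(h^2 - 2*h - 8)
(2) = (2*u - 16)/(2*u + 1)
(3) = (m - 8*n)/(m + n)
(4) = (g - 4)/(g^2 - 10*g + 21)
(5) = (2*s - 1)/(2*s - 8)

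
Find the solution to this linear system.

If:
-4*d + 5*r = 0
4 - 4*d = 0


Then:
d = 1
r = 4/5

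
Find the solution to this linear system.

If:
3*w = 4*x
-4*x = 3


Then:
w = -1
x = -3/4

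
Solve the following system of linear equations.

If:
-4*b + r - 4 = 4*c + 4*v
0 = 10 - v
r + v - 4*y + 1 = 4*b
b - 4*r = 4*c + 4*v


Then:
b = 59/15 - 4*y/3
c = y - 55/4
r = 71/15 - 4*y/3
v = 10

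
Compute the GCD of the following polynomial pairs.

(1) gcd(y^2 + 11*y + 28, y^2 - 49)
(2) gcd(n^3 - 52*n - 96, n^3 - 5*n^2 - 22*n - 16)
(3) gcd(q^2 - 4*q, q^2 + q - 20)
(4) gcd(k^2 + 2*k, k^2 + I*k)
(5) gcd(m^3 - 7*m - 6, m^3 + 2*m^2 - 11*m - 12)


(1) = y + 7
(2) = n^2 - 6*n - 16
(3) = q - 4
(4) = gcd(k*(k + 2), k*(k + I)) = k
(5) = m^2 - 2*m - 3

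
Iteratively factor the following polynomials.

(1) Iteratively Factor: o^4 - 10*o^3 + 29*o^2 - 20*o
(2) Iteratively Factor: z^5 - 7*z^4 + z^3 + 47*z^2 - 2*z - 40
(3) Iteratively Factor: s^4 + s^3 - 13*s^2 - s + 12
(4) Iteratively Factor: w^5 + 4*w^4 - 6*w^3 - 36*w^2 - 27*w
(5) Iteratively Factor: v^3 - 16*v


(1) = (o - 1)*(o^3 - 9*o^2 + 20*o) = (o - 4)*(o - 1)*(o^2 - 5*o) = (o - 5)*(o - 4)*(o - 1)*(o)
(2) = (z - 5)*(z^4 - 2*z^3 - 9*z^2 + 2*z + 8) = (z - 5)*(z - 4)*(z^3 + 2*z^2 - z - 2) = (z - 5)*(z - 4)*(z + 1)*(z^2 + z - 2) = (z - 5)*(z - 4)*(z + 1)*(z + 2)*(z - 1)
(3) = (s + 1)*(s^3 - 13*s + 12) = (s + 1)*(s + 4)*(s^2 - 4*s + 3) = (s - 3)*(s + 1)*(s + 4)*(s - 1)
(4) = (w + 1)*(w^4 + 3*w^3 - 9*w^2 - 27*w) = w*(w + 1)*(w^3 + 3*w^2 - 9*w - 27) = w*(w + 1)*(w + 3)*(w^2 - 9) = w*(w + 1)*(w + 3)^2*(w - 3)
(5) = (v - 4)*(v^2 + 4*v) = (v - 4)*(v + 4)*(v)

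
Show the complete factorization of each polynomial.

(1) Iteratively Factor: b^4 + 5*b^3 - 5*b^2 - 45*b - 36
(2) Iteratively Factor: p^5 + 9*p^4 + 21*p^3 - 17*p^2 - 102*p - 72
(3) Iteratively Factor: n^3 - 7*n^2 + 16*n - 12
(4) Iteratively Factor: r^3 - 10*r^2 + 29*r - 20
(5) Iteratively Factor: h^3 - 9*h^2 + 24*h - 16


(1) = (b + 1)*(b^3 + 4*b^2 - 9*b - 36) = (b + 1)*(b + 4)*(b^2 - 9) = (b - 3)*(b + 1)*(b + 4)*(b + 3)
(2) = (p - 2)*(p^4 + 11*p^3 + 43*p^2 + 69*p + 36) = (p - 2)*(p + 3)*(p^3 + 8*p^2 + 19*p + 12) = (p - 2)*(p + 3)^2*(p^2 + 5*p + 4) = (p - 2)*(p + 1)*(p + 3)^2*(p + 4)
(3) = (n - 3)*(n^2 - 4*n + 4) = (n - 3)*(n - 2)*(n - 2)
(4) = (r - 5)*(r^2 - 5*r + 4) = (r - 5)*(r - 4)*(r - 1)
(5) = (h - 4)*(h^2 - 5*h + 4) = (h - 4)^2*(h - 1)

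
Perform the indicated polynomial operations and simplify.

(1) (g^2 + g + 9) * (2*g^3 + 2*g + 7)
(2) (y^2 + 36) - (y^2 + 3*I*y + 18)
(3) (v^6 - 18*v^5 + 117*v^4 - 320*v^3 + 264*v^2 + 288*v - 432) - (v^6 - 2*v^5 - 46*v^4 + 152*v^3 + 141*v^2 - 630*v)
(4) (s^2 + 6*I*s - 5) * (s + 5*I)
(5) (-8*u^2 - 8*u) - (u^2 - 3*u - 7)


(1) = 2*g^5 + 2*g^4 + 20*g^3 + 9*g^2 + 25*g + 63
(2) = -3*I*y + 18
(3) = -16*v^5 + 163*v^4 - 472*v^3 + 123*v^2 + 918*v - 432
(4) = s^3 + 11*I*s^2 - 35*s - 25*I
(5) = -9*u^2 - 5*u + 7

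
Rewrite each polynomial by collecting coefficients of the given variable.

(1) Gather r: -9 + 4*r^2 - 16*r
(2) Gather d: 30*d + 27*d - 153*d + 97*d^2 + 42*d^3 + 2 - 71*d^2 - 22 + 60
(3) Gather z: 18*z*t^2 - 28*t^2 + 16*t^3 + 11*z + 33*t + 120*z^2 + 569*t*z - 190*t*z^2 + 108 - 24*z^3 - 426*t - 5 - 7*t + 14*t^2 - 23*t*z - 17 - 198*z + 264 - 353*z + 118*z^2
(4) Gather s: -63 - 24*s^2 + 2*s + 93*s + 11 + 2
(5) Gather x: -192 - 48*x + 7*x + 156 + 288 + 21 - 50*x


(1) = 4*r^2 - 16*r - 9
(2) = 42*d^3 + 26*d^2 - 96*d + 40
(3) = 16*t^3 - 14*t^2 - 400*t - 24*z^3 + z^2*(238 - 190*t) + z*(18*t^2 + 546*t - 540) + 350
(4) = -24*s^2 + 95*s - 50
(5) = 273 - 91*x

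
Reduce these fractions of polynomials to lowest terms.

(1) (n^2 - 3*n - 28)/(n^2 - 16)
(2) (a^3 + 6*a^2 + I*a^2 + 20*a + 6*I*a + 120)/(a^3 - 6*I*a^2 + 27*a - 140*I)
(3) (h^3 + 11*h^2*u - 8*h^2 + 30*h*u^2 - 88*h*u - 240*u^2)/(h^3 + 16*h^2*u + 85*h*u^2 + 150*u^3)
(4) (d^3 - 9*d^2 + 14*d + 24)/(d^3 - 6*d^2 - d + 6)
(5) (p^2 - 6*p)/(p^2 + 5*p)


(1) = (n - 7)/(n - 4)
(2) = (a + 6)/(a - 7*I)
(3) = (h - 8)/(h + 5*u)
(4) = (d - 4)/(d - 1)
(5) = (p - 6)/(p + 5)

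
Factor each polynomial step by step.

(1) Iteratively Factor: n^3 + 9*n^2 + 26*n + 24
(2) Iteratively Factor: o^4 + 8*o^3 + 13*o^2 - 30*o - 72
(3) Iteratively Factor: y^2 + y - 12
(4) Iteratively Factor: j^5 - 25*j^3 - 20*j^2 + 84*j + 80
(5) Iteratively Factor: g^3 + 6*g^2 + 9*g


(1) = (n + 3)*(n^2 + 6*n + 8) = (n + 2)*(n + 3)*(n + 4)
(2) = (o - 2)*(o^3 + 10*o^2 + 33*o + 36) = (o - 2)*(o + 4)*(o^2 + 6*o + 9) = (o - 2)*(o + 3)*(o + 4)*(o + 3)
(3) = (y - 3)*(y + 4)
(4) = (j + 2)*(j^4 - 2*j^3 - 21*j^2 + 22*j + 40) = (j - 5)*(j + 2)*(j^3 + 3*j^2 - 6*j - 8) = (j - 5)*(j - 2)*(j + 2)*(j^2 + 5*j + 4) = (j - 5)*(j - 2)*(j + 1)*(j + 2)*(j + 4)
(5) = (g + 3)*(g^2 + 3*g) = g*(g + 3)*(g + 3)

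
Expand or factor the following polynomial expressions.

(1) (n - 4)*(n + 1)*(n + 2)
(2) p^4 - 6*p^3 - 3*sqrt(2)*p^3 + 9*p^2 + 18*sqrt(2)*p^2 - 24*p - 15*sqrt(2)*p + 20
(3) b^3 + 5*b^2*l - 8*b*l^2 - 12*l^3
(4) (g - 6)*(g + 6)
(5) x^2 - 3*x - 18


(1) = n^3 - n^2 - 10*n - 8
(2) = (p - 5)*(p - 1)*(p - 2*sqrt(2))*(p - sqrt(2))
(3) = (b - 2*l)*(b + l)*(b + 6*l)
(4) = g^2 - 36
(5) = (x - 6)*(x + 3)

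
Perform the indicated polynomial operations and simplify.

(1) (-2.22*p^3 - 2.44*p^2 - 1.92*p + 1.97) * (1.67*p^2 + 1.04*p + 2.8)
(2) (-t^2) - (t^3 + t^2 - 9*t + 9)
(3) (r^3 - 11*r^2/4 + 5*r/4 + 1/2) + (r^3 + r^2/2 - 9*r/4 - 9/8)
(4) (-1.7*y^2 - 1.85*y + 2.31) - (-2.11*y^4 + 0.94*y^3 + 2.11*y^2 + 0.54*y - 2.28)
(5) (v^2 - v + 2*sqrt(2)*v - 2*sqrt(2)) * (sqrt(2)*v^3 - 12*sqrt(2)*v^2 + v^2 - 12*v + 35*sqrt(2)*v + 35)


(1) = -3.7074*p^5 - 6.3836*p^4 - 11.96*p^3 - 5.5389*p^2 - 3.3272*p + 5.516
(2) = -t^3 - 2*t^2 + 9*t - 9
(3) = 2*r^3 - 9*r^2/4 - r - 5/8
(4) = 2.11*y^4 - 0.94*y^3 - 3.81*y^2 - 2.39*y + 4.59
(5) = sqrt(2)*v^5 - 13*sqrt(2)*v^4 + 5*v^4 - 65*v^3 + 49*sqrt(2)*v^3 - 61*sqrt(2)*v^2 + 235*v^2 - 175*v + 94*sqrt(2)*v - 70*sqrt(2)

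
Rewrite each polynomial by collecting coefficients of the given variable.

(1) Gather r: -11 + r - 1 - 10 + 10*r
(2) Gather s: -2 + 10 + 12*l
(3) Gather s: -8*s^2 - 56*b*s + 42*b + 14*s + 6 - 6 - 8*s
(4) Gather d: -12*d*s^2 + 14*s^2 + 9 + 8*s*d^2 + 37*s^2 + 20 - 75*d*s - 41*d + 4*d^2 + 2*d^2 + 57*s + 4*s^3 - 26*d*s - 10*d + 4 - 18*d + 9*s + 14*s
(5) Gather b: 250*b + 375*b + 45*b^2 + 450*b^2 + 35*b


(1) = 11*r - 22
(2) = 12*l + 8
(3) = 42*b - 8*s^2 + s*(6 - 56*b)
(4) = d^2*(8*s + 6) + d*(-12*s^2 - 101*s - 69) + 4*s^3 + 51*s^2 + 80*s + 33
(5) = 495*b^2 + 660*b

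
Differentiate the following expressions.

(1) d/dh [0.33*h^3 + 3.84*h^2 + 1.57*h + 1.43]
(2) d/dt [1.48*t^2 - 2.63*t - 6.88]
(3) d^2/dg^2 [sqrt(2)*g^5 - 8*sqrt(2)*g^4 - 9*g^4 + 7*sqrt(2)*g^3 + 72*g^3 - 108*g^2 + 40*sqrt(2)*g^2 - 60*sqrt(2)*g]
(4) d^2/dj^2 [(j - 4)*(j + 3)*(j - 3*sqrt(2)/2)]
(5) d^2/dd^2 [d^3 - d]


(1) = 0.99*h^2 + 7.68*h + 1.57
(2) = 2.96*t - 2.63
(3) = 20*sqrt(2)*g^3 - 96*sqrt(2)*g^2 - 108*g^2 + 42*sqrt(2)*g + 432*g - 216 + 80*sqrt(2)
(4) = 6*j - 3*sqrt(2) - 2
(5) = 6*d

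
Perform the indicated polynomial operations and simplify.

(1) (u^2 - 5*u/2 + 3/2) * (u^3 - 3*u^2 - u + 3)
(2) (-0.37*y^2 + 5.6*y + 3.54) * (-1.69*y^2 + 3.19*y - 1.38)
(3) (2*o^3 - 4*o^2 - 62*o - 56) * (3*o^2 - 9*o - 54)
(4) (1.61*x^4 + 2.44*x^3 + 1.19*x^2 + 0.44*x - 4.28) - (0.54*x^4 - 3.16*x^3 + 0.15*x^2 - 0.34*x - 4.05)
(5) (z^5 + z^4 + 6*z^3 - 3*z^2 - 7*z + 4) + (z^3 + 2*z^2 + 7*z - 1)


(1) = u^5 - 11*u^4/2 + 8*u^3 + u^2 - 9*u + 9/2
(2) = 0.6253*y^4 - 10.6443*y^3 + 12.392*y^2 + 3.5646*y - 4.8852
(3) = 6*o^5 - 30*o^4 - 258*o^3 + 606*o^2 + 3852*o + 3024
(4) = 1.07*x^4 + 5.6*x^3 + 1.04*x^2 + 0.78*x - 0.23
(5) = z^5 + z^4 + 7*z^3 - z^2 + 3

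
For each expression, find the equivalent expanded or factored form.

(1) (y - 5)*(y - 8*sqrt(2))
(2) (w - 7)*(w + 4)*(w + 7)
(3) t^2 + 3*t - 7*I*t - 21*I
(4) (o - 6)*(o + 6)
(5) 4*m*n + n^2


(1) = y^2 - 8*sqrt(2)*y - 5*y + 40*sqrt(2)
(2) = w^3 + 4*w^2 - 49*w - 196
(3) = (t + 3)*(t - 7*I)
(4) = o^2 - 36
(5) = n*(4*m + n)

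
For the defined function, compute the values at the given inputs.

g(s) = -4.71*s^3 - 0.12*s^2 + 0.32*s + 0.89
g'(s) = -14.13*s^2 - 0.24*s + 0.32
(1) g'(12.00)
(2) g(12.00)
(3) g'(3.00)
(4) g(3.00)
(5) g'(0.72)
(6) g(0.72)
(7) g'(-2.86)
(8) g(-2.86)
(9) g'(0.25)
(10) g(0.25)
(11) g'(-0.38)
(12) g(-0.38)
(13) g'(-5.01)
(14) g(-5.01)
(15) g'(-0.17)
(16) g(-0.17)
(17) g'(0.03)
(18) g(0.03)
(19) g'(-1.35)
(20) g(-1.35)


(1) = -2037.28
(2) = -8151.43
(3) = -127.57
(4) = -126.40
(5) = -7.18
(6) = -0.70
(7) = -114.57
(8) = 109.18
(9) = -0.62
(10) = 0.89
(11) = -1.63
(12) = 1.01
(13) = -353.14
(14) = 588.56
(15) = -0.05
(16) = 0.86
(17) = 0.30
(18) = 0.90
(19) = -25.11
(20) = 11.83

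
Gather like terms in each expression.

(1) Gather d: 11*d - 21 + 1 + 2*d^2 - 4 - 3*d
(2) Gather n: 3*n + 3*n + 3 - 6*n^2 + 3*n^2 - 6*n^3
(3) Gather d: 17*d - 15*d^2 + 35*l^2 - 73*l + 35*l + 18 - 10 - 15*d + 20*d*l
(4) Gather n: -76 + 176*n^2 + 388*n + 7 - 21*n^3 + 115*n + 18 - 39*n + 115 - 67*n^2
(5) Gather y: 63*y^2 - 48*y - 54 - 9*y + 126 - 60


(1) = 2*d^2 + 8*d - 24
(2) = -6*n^3 - 3*n^2 + 6*n + 3
(3) = -15*d^2 + d*(20*l + 2) + 35*l^2 - 38*l + 8
(4) = -21*n^3 + 109*n^2 + 464*n + 64
(5) = 63*y^2 - 57*y + 12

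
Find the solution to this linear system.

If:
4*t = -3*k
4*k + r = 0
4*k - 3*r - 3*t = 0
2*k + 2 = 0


Then:
No Solution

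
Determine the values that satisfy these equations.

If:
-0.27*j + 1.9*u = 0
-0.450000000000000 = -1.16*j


Then:
j = 0.39
u = 0.06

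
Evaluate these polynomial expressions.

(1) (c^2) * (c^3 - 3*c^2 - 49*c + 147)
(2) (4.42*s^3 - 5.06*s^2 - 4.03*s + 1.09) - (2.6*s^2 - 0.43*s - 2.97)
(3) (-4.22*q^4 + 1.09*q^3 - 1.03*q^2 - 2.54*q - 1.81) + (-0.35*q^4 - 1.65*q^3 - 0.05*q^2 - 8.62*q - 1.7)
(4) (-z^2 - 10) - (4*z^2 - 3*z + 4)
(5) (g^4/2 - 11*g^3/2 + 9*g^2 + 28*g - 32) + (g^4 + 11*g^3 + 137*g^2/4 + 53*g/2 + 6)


(1) = c^5 - 3*c^4 - 49*c^3 + 147*c^2
(2) = 4.42*s^3 - 7.66*s^2 - 3.6*s + 4.06
(3) = -4.57*q^4 - 0.56*q^3 - 1.08*q^2 - 11.16*q - 3.51
(4) = -5*z^2 + 3*z - 14
(5) = 3*g^4/2 + 11*g^3/2 + 173*g^2/4 + 109*g/2 - 26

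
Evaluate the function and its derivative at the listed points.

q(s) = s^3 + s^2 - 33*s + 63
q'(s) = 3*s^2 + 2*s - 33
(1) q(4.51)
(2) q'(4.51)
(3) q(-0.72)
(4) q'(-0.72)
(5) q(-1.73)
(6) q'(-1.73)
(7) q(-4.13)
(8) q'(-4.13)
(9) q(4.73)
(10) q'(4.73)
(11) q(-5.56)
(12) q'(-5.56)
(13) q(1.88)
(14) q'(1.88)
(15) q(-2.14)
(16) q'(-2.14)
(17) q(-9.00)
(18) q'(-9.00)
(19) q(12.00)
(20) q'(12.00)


(1) = 26.24
(2) = 37.04
(3) = 86.91
(4) = -32.88
(5) = 117.91
(6) = -27.48
(7) = 145.90
(8) = 9.91
(9) = 35.11
(10) = 43.58
(11) = 105.51
(12) = 48.62
(13) = 11.14
(14) = -18.64
(15) = 128.40
(16) = -23.54
(17) = -288.00
(18) = 192.00
(19) = 1539.00
(20) = 423.00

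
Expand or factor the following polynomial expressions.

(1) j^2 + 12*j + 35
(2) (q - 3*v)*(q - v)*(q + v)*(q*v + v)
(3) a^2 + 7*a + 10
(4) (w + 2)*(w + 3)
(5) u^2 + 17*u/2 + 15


(1) = (j + 5)*(j + 7)
(2) = q^4*v - 3*q^3*v^2 + q^3*v - q^2*v^3 - 3*q^2*v^2 + 3*q*v^4 - q*v^3 + 3*v^4
(3) = (a + 2)*(a + 5)
(4) = w^2 + 5*w + 6
(5) = (u + 5/2)*(u + 6)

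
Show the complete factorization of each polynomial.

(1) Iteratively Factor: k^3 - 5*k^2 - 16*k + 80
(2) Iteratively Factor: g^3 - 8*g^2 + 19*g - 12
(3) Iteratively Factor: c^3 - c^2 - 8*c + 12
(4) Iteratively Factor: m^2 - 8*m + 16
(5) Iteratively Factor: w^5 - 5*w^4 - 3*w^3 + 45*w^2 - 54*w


(1) = (k - 4)*(k^2 - k - 20) = (k - 5)*(k - 4)*(k + 4)
(2) = (g - 4)*(g^2 - 4*g + 3) = (g - 4)*(g - 3)*(g - 1)
(3) = (c - 2)*(c^2 + c - 6) = (c - 2)*(c + 3)*(c - 2)
(4) = (m - 4)*(m - 4)
(5) = (w + 3)*(w^4 - 8*w^3 + 21*w^2 - 18*w) = (w - 2)*(w + 3)*(w^3 - 6*w^2 + 9*w) = w*(w - 2)*(w + 3)*(w^2 - 6*w + 9) = w*(w - 3)*(w - 2)*(w + 3)*(w - 3)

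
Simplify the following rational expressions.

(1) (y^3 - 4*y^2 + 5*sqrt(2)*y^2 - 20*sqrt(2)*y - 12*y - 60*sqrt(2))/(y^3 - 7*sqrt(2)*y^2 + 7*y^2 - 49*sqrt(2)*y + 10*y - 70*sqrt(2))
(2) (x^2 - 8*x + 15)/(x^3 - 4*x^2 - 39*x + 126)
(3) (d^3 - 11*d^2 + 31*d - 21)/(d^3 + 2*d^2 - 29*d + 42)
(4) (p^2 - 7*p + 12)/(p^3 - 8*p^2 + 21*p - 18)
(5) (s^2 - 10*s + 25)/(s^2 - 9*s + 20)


(1) = (y^2 + y*(-6 + 5*sqrt(2)) - 30*sqrt(2))/(y^2 + y*(5 - 7*sqrt(2)) - 35*sqrt(2))
(2) = (x - 5)/(x^2 - x - 42)
(3) = (d^2 - 8*d + 7)/(d^2 + 5*d - 14)
(4) = (p - 4)/(p^2 - 5*p + 6)
(5) = (s - 5)/(s - 4)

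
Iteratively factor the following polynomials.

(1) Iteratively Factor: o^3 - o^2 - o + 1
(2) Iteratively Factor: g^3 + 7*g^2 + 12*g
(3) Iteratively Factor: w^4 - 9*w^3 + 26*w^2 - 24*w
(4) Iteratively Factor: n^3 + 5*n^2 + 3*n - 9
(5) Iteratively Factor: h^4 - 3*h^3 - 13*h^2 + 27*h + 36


(1) = (o + 1)*(o^2 - 2*o + 1) = (o - 1)*(o + 1)*(o - 1)
(2) = (g + 4)*(g^2 + 3*g) = (g + 3)*(g + 4)*(g)
(3) = (w - 2)*(w^3 - 7*w^2 + 12*w) = w*(w - 2)*(w^2 - 7*w + 12) = w*(w - 3)*(w - 2)*(w - 4)
(4) = (n + 3)*(n^2 + 2*n - 3) = (n - 1)*(n + 3)*(n + 3)
(5) = (h + 3)*(h^3 - 6*h^2 + 5*h + 12) = (h + 1)*(h + 3)*(h^2 - 7*h + 12) = (h - 4)*(h + 1)*(h + 3)*(h - 3)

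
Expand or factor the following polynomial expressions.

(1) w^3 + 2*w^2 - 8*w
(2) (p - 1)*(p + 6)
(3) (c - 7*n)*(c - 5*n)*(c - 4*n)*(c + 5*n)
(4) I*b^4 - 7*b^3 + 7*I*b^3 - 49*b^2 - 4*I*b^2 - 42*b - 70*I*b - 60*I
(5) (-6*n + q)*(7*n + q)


(1) = w*(w - 2)*(w + 4)
(2) = p^2 + 5*p - 6
(3) = c^4 - 11*c^3*n + 3*c^2*n^2 + 275*c*n^3 - 700*n^4
(4) = (b + 6)*(b + 2*I)*(b + 5*I)*(I*b + I)
(5) = -42*n^2 + n*q + q^2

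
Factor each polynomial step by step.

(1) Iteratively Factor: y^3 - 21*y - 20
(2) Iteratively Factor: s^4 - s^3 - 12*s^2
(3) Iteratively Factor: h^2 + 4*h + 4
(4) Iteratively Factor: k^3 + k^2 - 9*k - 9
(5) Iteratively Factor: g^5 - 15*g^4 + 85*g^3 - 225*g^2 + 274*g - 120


(1) = (y + 1)*(y^2 - y - 20) = (y + 1)*(y + 4)*(y - 5)
(2) = (s + 3)*(s^3 - 4*s^2) = s*(s + 3)*(s^2 - 4*s) = s^2*(s + 3)*(s - 4)
(3) = (h + 2)*(h + 2)
(4) = (k + 1)*(k^2 - 9) = (k + 1)*(k + 3)*(k - 3)
(5) = (g - 4)*(g^4 - 11*g^3 + 41*g^2 - 61*g + 30) = (g - 4)*(g - 2)*(g^3 - 9*g^2 + 23*g - 15) = (g - 4)*(g - 2)*(g - 1)*(g^2 - 8*g + 15) = (g - 5)*(g - 4)*(g - 2)*(g - 1)*(g - 3)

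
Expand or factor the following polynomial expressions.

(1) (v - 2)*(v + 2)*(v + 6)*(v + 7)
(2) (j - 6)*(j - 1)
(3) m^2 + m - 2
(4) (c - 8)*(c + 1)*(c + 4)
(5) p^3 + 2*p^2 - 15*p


(1) = v^4 + 13*v^3 + 38*v^2 - 52*v - 168
(2) = j^2 - 7*j + 6
(3) = (m - 1)*(m + 2)
(4) = c^3 - 3*c^2 - 36*c - 32
(5) = p*(p - 3)*(p + 5)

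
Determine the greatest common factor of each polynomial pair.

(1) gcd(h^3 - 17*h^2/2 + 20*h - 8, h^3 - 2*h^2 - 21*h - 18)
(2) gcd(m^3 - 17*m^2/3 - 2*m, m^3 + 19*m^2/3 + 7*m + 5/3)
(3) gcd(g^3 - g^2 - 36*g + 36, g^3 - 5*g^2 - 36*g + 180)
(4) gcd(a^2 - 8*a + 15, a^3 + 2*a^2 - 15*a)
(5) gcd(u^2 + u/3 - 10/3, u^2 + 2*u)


(1) = gcd((h - 4)^2*(h - 1/2), (h - 6)*(h + 1)*(h + 3)) = 1
(2) = m + 1/3
(3) = g^2 - 36
(4) = a - 3
(5) = u + 2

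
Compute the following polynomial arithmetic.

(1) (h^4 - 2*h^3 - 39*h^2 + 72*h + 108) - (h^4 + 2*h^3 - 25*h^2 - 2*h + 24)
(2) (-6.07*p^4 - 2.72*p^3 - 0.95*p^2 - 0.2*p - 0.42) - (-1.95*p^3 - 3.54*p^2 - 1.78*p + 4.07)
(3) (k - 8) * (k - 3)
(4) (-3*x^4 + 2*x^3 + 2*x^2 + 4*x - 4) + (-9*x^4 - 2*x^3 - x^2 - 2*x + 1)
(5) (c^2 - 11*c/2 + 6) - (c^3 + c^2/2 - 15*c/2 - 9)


(1) = -4*h^3 - 14*h^2 + 74*h + 84
(2) = -6.07*p^4 - 0.77*p^3 + 2.59*p^2 + 1.58*p - 4.49
(3) = k^2 - 11*k + 24
(4) = -12*x^4 + x^2 + 2*x - 3
(5) = -c^3 + c^2/2 + 2*c + 15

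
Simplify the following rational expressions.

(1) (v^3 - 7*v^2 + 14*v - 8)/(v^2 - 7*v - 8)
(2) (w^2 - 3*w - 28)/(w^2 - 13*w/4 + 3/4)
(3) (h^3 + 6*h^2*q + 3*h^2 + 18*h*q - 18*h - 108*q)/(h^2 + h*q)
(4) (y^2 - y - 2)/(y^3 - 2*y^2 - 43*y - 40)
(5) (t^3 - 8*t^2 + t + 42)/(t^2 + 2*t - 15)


(1) = (v^3 - 7*v^2 + 14*v - 8)/(v^2 - 7*v - 8)
(2) = (4*w^2 - 12*w - 112)/(4*w^2 - 13*w + 3)
(3) = (h^3 + 6*h^2*q + 3*h^2 + 18*h*q - 18*h - 108*q)/(h^2 + h*q)
(4) = (y - 2)/(y^2 - 3*y - 40)
(5) = (t^2 - 5*t - 14)/(t + 5)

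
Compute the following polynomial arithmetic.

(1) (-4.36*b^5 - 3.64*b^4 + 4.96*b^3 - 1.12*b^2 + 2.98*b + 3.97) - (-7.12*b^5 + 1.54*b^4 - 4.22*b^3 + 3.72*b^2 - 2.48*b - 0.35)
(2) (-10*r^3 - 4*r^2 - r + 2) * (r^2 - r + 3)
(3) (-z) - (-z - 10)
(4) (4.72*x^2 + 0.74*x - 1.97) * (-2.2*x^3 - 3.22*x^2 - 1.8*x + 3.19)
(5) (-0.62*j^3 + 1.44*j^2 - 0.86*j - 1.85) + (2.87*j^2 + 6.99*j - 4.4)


(1) = 2.76*b^5 - 5.18*b^4 + 9.18*b^3 - 4.84*b^2 + 5.46*b + 4.32
(2) = -10*r^5 + 6*r^4 - 27*r^3 - 9*r^2 - 5*r + 6
(3) = 10
(4) = -10.384*x^5 - 16.8264*x^4 - 6.5448*x^3 + 20.0682*x^2 + 5.9066*x - 6.2843
(5) = -0.62*j^3 + 4.31*j^2 + 6.13*j - 6.25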